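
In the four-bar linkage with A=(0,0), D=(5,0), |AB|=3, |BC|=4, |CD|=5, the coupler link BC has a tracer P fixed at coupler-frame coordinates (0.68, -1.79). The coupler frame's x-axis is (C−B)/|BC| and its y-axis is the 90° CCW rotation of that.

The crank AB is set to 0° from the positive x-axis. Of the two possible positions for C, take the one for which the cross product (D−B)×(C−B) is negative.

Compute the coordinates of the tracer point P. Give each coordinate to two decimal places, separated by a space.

A=(0,0), D=(5.00,0)
B = A + 3.00·(cos0°, sin0°) = (3.0000, 0.0000)
|BD| = 2.0000
circle(B,4.00) ∩ circle(D,5.00): a=-1.2500, h=3.7997
  candidates: C₊=(1.7500,3.7997) cross=7.599; C₋=(1.7500,-3.7997) cross=-7.599
  mode - wants cross < 0 → take C=(1.7500,-3.7997) (cross=-7.599)
ex = (C−B)/|BC| = (-0.3125,-0.9499); ey = (0.9499,-0.3125)
P = B + 0.68·ex + -1.79·ey = (1.0871,-0.0866)

1.09 -0.09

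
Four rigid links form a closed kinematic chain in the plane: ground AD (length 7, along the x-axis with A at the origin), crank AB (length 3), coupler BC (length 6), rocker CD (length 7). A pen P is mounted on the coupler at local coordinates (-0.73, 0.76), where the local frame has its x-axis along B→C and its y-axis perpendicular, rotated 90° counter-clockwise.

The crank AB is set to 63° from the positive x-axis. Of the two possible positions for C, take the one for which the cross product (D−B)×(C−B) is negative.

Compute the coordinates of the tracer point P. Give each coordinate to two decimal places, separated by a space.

A=(0,0), D=(7.00,0)
B = A + 3.00·(cos63°, sin63°) = (1.3620, 2.6730)
|BD| = 6.2396
circle(B,6.00) ∩ circle(D,7.00): a=2.0781, h=5.6286
  candidates: C₊=(5.6510,6.8688) cross=35.120; C₋=(0.8284,-3.3032) cross=-35.120
  mode - wants cross < 0 → take C=(0.8284,-3.3032) (cross=-35.120)
ex = (C−B)/|BC| = (-0.0889,-0.9960); ey = (0.9960,-0.0889)
P = B + -0.73·ex + 0.76·ey = (2.1839,3.3325)

2.18 3.33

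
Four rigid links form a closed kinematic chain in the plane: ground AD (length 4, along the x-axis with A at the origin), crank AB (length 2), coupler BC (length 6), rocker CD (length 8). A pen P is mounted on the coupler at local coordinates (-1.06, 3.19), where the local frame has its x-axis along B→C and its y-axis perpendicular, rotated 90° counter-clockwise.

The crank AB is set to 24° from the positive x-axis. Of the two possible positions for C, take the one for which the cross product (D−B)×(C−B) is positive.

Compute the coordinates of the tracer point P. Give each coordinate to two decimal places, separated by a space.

A=(0,0), D=(4.00,0)
B = A + 2.00·(cos24°, sin24°) = (1.8271, 0.8135)
|BD| = 2.3202
circle(B,6.00) ∩ circle(D,8.00): a=-4.8739, h=3.4993
  candidates: C₊=(-1.5105,5.7995) cross=8.119; C₋=(-3.9643,-0.7549) cross=-8.119
  mode + wants cross > 0 → take C=(-1.5105,5.7995) (cross=8.119)
ex = (C−B)/|BC| = (-0.5563,0.8310); ey = (-0.8310,-0.5563)
P = B + -1.06·ex + 3.19·ey = (-0.2341,-1.8419)

-0.23 -1.84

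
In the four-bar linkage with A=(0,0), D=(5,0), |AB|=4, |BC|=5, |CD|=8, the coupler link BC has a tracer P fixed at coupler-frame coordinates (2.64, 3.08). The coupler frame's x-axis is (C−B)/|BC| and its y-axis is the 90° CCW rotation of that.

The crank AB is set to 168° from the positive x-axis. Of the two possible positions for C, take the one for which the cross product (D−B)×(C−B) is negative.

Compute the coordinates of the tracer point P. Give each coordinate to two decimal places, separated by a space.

-0.07 -0.46

A=(0,0), D=(5.00,0)
B = A + 4.00·(cos168°, sin168°) = (-3.9126, 0.8316)
|BD| = 8.9513
circle(B,5.00) ∩ circle(D,8.00): a=2.2972, h=4.4410
  candidates: C₊=(-1.2127,5.0401) cross=39.753; C₋=(-2.0379,-3.8036) cross=-39.753
  mode - wants cross < 0 → take C=(-2.0379,-3.8036) (cross=-39.753)
ex = (C−B)/|BC| = (0.3749,-0.9271); ey = (0.9271,0.3749)
P = B + 2.64·ex + 3.08·ey = (-0.0674,-0.4610)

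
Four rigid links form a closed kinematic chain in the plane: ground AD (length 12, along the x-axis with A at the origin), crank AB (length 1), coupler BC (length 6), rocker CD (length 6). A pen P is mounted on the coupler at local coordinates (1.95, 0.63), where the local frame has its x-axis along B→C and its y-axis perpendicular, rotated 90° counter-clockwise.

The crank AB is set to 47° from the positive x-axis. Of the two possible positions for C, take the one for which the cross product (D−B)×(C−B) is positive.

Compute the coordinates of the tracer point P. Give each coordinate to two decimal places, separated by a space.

2.40 1.86

A=(0,0), D=(12.00,0)
B = A + 1.00·(cos47°, sin47°) = (0.6820, 0.7314)
|BD| = 11.3416
circle(B,6.00) ∩ circle(D,6.00): a=5.6708, h=1.9601
  candidates: C₊=(6.4674,2.3217) cross=22.231; C₋=(6.2146,-1.5903) cross=-22.231
  mode + wants cross > 0 → take C=(6.4674,2.3217) (cross=22.231)
ex = (C−B)/|BC| = (0.9642,0.2651); ey = (-0.2651,0.9642)
P = B + 1.95·ex + 0.63·ey = (2.3953,1.8557)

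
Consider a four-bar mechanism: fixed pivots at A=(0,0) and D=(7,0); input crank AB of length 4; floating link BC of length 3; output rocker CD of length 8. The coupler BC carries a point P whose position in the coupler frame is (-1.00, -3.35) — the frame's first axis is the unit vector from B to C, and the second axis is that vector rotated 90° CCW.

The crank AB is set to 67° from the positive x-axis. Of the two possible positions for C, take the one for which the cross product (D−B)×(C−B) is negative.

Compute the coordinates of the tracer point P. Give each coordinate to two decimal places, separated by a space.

A=(0,0), D=(7.00,0)
B = A + 4.00·(cos67°, sin67°) = (1.5629, 3.6820)
|BD| = 6.5665
circle(B,3.00) ∩ circle(D,8.00): a=-0.9047, h=2.8603
  candidates: C₊=(2.4177,6.5577) cross=18.783; C₋=(-0.7900,1.8209) cross=-18.783
  mode - wants cross < 0 → take C=(-0.7900,1.8209) (cross=-18.783)
ex = (C−B)/|BC| = (-0.7843,-0.6204); ey = (0.6204,-0.7843)
P = B + -1.00·ex + -3.35·ey = (0.2690,6.9298)

0.27 6.93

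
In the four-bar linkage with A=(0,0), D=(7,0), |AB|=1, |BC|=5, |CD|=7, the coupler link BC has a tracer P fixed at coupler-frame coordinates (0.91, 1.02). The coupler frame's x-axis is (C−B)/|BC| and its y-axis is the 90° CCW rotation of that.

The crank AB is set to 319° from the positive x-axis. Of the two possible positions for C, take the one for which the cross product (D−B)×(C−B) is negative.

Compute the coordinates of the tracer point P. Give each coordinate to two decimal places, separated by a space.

A=(0,0), D=(7.00,0)
B = A + 1.00·(cos319°, sin319°) = (0.7547, -0.6561)
|BD| = 6.2797
circle(B,5.00) ∩ circle(D,7.00): a=1.2289, h=4.8466
  candidates: C₊=(1.4705,4.2924) cross=30.435; C₋=(2.4832,-5.3478) cross=-30.435
  mode - wants cross < 0 → take C=(2.4832,-5.3478) (cross=-30.435)
ex = (C−B)/|BC| = (0.3457,-0.9383); ey = (0.9383,0.3457)
P = B + 0.91·ex + 1.02·ey = (2.0264,-1.1573)

2.03 -1.16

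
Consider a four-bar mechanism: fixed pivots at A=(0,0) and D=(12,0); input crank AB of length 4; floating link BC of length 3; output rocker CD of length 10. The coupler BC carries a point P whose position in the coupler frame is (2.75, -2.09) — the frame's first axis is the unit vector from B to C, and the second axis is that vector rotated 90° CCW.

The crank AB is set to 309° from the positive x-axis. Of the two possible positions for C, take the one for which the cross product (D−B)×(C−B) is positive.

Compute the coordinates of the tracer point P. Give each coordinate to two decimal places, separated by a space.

A=(0,0), D=(12.00,0)
B = A + 4.00·(cos309°, sin309°) = (2.5173, -3.1086)
|BD| = 9.9792
circle(B,3.00) ∩ circle(D,10.00): a=0.4302, h=2.9690
  candidates: C₊=(2.0012,-0.1533) cross=29.628; C₋=(3.8509,-5.7959) cross=-29.628
  mode + wants cross > 0 → take C=(2.0012,-0.1533) (cross=29.628)
ex = (C−B)/|BC| = (-0.1720,0.9851); ey = (-0.9851,-0.1720)
P = B + 2.75·ex + -2.09·ey = (4.1030,-0.0400)

4.10 -0.04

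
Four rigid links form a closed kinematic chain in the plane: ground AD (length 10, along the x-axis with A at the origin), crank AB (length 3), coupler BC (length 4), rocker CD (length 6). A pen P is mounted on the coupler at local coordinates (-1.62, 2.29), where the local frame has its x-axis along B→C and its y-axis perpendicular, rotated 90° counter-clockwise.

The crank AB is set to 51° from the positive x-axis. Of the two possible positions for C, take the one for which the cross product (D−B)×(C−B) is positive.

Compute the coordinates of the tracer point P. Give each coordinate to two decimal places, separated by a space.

A=(0,0), D=(10.00,0)
B = A + 3.00·(cos51°, sin51°) = (1.8880, 2.3314)
|BD| = 8.4404
circle(B,4.00) ∩ circle(D,6.00): a=3.0354, h=2.6050
  candidates: C₊=(5.5249,3.9966) cross=21.987; C₋=(4.0857,-1.0107) cross=-21.987
  mode + wants cross > 0 → take C=(5.5249,3.9966) (cross=21.987)
ex = (C−B)/|BC| = (0.9092,0.4163); ey = (-0.4163,0.9092)
P = B + -1.62·ex + 2.29·ey = (-0.5383,3.7392)

-0.54 3.74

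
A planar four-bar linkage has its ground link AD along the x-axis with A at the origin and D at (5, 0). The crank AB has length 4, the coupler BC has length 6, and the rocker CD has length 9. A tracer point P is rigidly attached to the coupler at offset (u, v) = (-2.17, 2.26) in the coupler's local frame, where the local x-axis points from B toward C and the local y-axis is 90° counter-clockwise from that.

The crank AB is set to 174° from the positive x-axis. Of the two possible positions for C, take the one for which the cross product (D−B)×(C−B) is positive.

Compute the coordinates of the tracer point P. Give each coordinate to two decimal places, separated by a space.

A=(0,0), D=(5.00,0)
B = A + 4.00·(cos174°, sin174°) = (-3.9781, 0.4181)
|BD| = 8.9878
circle(B,6.00) ∩ circle(D,9.00): a=1.9905, h=5.6602
  candidates: C₊=(-1.7264,5.9796) cross=50.873; C₋=(-2.2530,-5.3286) cross=-50.873
  mode + wants cross > 0 → take C=(-1.7264,5.9796) (cross=50.873)
ex = (C−B)/|BC| = (0.3753,0.9269); ey = (-0.9269,0.3753)
P = B + -2.17·ex + 2.26·ey = (-6.8873,-0.7452)

-6.89 -0.75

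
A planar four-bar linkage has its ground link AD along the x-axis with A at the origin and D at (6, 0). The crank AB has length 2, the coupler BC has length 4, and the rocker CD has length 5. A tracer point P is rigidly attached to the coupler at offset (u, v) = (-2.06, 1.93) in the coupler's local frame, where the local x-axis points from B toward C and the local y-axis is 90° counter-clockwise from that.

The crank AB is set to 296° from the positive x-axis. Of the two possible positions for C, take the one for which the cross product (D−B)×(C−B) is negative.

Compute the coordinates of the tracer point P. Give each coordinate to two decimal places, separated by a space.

A=(0,0), D=(6.00,0)
B = A + 2.00·(cos296°, sin296°) = (0.8767, -1.7976)
|BD| = 5.4295
circle(B,4.00) ∩ circle(D,5.00): a=1.8859, h=3.5275
  candidates: C₊=(1.4884,2.1554) cross=19.152; C₋=(3.8242,-4.5018) cross=-19.152
  mode - wants cross < 0 → take C=(3.8242,-4.5018) (cross=-19.152)
ex = (C−B)/|BC| = (0.7369,-0.6760); ey = (0.6760,0.7369)
P = B + -2.06·ex + 1.93·ey = (0.6636,1.0172)

0.66 1.02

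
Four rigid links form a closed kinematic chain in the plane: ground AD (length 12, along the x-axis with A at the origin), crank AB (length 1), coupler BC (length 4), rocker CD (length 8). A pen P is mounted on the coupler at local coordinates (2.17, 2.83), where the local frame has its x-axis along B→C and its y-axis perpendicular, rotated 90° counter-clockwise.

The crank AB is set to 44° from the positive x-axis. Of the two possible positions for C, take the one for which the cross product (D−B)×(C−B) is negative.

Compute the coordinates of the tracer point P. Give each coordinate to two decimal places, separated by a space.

A=(0,0), D=(12.00,0)
B = A + 1.00·(cos44°, sin44°) = (0.7193, 0.6947)
|BD| = 11.3020
circle(B,4.00) ∩ circle(D,8.00): a=3.5275, h=1.8859
  candidates: C₊=(4.3561,2.3602) cross=21.315; C₋=(4.1243,-1.4045) cross=-21.315
  mode - wants cross < 0 → take C=(4.1243,-1.4045) (cross=-21.315)
ex = (C−B)/|BC| = (0.8512,-0.5248); ey = (0.5248,0.8512)
P = B + 2.17·ex + 2.83·ey = (4.0517,1.9648)

4.05 1.96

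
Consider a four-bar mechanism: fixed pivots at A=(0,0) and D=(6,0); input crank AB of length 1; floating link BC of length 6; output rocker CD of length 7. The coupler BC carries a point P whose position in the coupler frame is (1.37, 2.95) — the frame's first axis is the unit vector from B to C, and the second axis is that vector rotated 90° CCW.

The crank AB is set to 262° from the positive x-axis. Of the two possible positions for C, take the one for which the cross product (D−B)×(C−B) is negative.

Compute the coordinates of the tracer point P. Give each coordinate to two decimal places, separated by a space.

3.10 -0.74

A=(0,0), D=(6.00,0)
B = A + 1.00·(cos262°, sin262°) = (-0.1392, -0.9903)
|BD| = 6.2185
circle(B,6.00) ∩ circle(D,7.00): a=2.0640, h=5.6338
  candidates: C₊=(1.0013,4.9003) cross=35.034; C₋=(2.7956,-6.2235) cross=-35.034
  mode - wants cross < 0 → take C=(2.7956,-6.2235) (cross=-35.034)
ex = (C−B)/|BC| = (0.4891,-0.8722); ey = (0.8722,0.4891)
P = B + 1.37·ex + 2.95·ey = (3.1040,-0.7422)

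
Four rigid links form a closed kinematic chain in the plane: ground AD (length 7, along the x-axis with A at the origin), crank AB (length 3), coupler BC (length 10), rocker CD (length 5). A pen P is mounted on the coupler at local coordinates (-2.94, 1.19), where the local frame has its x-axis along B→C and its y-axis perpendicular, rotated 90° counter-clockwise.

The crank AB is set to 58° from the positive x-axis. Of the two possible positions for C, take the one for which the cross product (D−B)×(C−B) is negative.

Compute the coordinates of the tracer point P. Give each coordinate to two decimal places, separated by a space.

0.47 5.51

A=(0,0), D=(7.00,0)
B = A + 3.00·(cos58°, sin58°) = (1.5898, 2.5441)
|BD| = 5.9786
circle(B,10.00) ∩ circle(D,5.00): a=9.2617, h=3.7711
  candidates: C₊=(11.5758,2.0155) cross=22.546; C₋=(8.3662,-4.8097) cross=-22.546
  mode - wants cross < 0 → take C=(8.3662,-4.8097) (cross=-22.546)
ex = (C−B)/|BC| = (0.6776,-0.7354); ey = (0.7354,0.6776)
P = B + -2.94·ex + 1.19·ey = (0.4726,5.5126)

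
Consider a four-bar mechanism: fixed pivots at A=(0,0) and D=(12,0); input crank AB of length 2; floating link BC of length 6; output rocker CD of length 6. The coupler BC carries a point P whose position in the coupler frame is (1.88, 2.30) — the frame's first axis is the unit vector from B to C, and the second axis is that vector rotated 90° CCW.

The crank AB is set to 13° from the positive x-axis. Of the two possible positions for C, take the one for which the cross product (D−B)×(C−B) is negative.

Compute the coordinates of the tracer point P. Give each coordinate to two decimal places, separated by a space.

A=(0,0), D=(12.00,0)
B = A + 2.00·(cos13°, sin13°) = (1.9487, 0.4499)
|BD| = 10.0613
circle(B,6.00) ∩ circle(D,6.00): a=5.0307, h=3.2699
  candidates: C₊=(7.1206,3.4916) cross=32.900; C₋=(6.8282,-3.0417) cross=-32.900
  mode - wants cross < 0 → take C=(6.8282,-3.0417) (cross=-32.900)
ex = (C−B)/|BC| = (0.8132,-0.5819); ey = (0.5819,0.8132)
P = B + 1.88·ex + 2.30·ey = (4.8161,1.2263)

4.82 1.23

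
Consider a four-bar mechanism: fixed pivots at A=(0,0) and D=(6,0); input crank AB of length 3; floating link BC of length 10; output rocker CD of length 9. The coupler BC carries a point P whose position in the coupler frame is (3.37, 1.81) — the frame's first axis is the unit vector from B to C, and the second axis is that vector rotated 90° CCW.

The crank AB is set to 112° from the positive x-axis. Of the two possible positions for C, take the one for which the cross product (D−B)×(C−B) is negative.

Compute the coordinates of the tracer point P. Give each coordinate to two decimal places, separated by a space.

A=(0,0), D=(6.00,0)
B = A + 3.00·(cos112°, sin112°) = (-1.1238, 2.7816)
|BD| = 7.6476
circle(B,10.00) ∩ circle(D,9.00): a=5.0660, h=8.6218
  candidates: C₊=(6.7311,8.9703) cross=65.936; C₋=(0.4593,-7.0923) cross=-65.936
  mode - wants cross < 0 → take C=(0.4593,-7.0923) (cross=-65.936)
ex = (C−B)/|BC| = (0.1583,-0.9874); ey = (0.9874,0.1583)
P = B + 3.37·ex + 1.81·ey = (1.1969,-0.2594)

1.20 -0.26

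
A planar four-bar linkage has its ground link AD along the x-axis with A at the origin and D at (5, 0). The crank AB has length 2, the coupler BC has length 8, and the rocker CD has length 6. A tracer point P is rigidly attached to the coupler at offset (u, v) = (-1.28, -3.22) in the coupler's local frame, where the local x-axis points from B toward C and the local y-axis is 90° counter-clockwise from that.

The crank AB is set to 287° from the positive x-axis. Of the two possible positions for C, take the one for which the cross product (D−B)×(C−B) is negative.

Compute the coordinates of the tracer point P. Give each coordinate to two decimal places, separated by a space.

-1.93 -4.29

A=(0,0), D=(5.00,0)
B = A + 2.00·(cos287°, sin287°) = (0.5847, -1.9126)
|BD| = 4.8117
circle(B,8.00) ∩ circle(D,6.00): a=5.3154, h=5.9788
  candidates: C₊=(3.0857,5.6864) cross=28.768; C₋=(7.8387,-5.2860) cross=-28.768
  mode - wants cross < 0 → take C=(7.8387,-5.2860) (cross=-28.768)
ex = (C−B)/|BC| = (0.9067,-0.4217); ey = (0.4217,0.9067)
P = B + -1.28·ex + -3.22·ey = (-1.9337,-4.2926)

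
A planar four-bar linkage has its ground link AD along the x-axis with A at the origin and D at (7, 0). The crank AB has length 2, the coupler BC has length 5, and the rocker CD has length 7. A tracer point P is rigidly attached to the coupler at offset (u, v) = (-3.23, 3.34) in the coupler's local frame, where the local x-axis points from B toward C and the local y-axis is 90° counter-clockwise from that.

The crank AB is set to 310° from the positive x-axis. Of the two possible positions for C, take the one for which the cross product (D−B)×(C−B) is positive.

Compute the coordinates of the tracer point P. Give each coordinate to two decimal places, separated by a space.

-1.80 -5.00

A=(0,0), D=(7.00,0)
B = A + 2.00·(cos310°, sin310°) = (1.2856, -1.5321)
|BD| = 5.9162
circle(B,5.00) ∩ circle(D,7.00): a=0.9298, h=4.9128
  candidates: C₊=(0.9114,3.4539) cross=29.065; C₋=(3.4559,-6.0365) cross=-29.065
  mode + wants cross > 0 → take C=(0.9114,3.4539) (cross=29.065)
ex = (C−B)/|BC| = (-0.0748,0.9972); ey = (-0.9972,-0.0748)
P = B + -3.23·ex + 3.34·ey = (-1.8034,-5.0030)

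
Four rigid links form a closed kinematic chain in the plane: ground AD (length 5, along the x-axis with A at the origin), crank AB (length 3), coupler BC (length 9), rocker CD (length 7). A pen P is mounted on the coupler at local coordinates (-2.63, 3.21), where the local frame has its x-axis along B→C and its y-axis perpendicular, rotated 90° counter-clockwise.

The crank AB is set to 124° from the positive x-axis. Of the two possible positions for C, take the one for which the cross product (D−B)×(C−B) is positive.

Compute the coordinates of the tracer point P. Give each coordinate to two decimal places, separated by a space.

-5.54 3.99

A=(0,0), D=(5.00,0)
B = A + 3.00·(cos124°, sin124°) = (-1.6776, 2.4871)
|BD| = 7.1257
circle(B,9.00) ∩ circle(D,7.00): a=5.8082, h=6.8749
  candidates: C₊=(6.1650,6.9024) cross=48.989; C₋=(1.3658,-5.9827) cross=-48.989
  mode + wants cross > 0 → take C=(6.1650,6.9024) (cross=48.989)
ex = (C−B)/|BC| = (0.8714,0.4906); ey = (-0.4906,0.8714)
P = B + -2.63·ex + 3.21·ey = (-5.5441,3.9940)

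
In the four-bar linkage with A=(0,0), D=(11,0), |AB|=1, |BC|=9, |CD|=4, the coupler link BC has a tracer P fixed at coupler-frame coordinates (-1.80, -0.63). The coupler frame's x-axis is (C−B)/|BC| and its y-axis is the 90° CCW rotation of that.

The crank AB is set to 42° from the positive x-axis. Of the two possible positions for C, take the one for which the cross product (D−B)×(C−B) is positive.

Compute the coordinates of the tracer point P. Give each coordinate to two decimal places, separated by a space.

-0.75 -0.51

A=(0,0), D=(11.00,0)
B = A + 1.00·(cos42°, sin42°) = (0.7431, 0.6691)
|BD| = 10.2787
circle(B,9.00) ∩ circle(D,4.00): a=8.3012, h=3.4770
  candidates: C₊=(9.2531,3.5984) cross=35.739; C₋=(8.8004,-3.3409) cross=-35.739
  mode + wants cross > 0 → take C=(9.2531,3.5984) (cross=35.739)
ex = (C−B)/|BC| = (0.9456,0.3255); ey = (-0.3255,0.9456)
P = B + -1.80·ex + -0.63·ey = (-0.7538,-0.5124)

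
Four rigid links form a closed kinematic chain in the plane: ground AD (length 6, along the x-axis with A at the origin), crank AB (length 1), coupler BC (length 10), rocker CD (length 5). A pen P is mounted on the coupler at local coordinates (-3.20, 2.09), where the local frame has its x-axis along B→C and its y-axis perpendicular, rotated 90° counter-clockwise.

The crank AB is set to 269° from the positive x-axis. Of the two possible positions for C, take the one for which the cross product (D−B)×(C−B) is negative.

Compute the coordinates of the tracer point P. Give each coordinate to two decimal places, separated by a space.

-2.63 1.79

A=(0,0), D=(6.00,0)
B = A + 1.00·(cos269°, sin269°) = (-0.0175, -0.9998)
|BD| = 6.1000
circle(B,10.00) ∩ circle(D,5.00): a=9.1976, h=3.9249
  candidates: C₊=(8.4124,4.3795) cross=23.942; C₋=(9.6990,-3.3641) cross=-23.942
  mode - wants cross < 0 → take C=(9.6990,-3.3641) (cross=-23.942)
ex = (C−B)/|BC| = (0.9717,-0.2364); ey = (0.2364,0.9717)
P = B + -3.20·ex + 2.09·ey = (-2.6326,1.7875)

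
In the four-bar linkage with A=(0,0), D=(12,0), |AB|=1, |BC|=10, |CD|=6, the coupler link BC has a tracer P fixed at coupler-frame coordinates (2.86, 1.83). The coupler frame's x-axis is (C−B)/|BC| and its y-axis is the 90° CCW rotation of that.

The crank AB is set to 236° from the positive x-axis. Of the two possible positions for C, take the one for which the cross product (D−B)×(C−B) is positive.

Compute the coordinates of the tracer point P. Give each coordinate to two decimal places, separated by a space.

A=(0,0), D=(12.00,0)
B = A + 1.00·(cos236°, sin236°) = (-0.5592, -0.8290)
|BD| = 12.5865
circle(B,10.00) ∩ circle(D,6.00): a=8.8357, h=4.6831
  candidates: C₊=(7.9488,4.4258) cross=58.943; C₋=(8.5657,-4.9199) cross=-58.943
  mode + wants cross > 0 → take C=(7.9488,4.4258) (cross=58.943)
ex = (C−B)/|BC| = (0.8508,0.5255); ey = (-0.5255,0.8508)
P = B + 2.86·ex + 1.83·ey = (0.9125,2.2308)

0.91 2.23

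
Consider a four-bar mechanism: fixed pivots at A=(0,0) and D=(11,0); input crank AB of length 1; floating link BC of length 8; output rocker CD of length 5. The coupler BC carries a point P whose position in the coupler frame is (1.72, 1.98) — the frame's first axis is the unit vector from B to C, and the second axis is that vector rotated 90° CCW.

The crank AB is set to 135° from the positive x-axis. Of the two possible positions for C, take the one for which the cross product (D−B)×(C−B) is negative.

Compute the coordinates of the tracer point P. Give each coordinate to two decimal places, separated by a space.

1.66 1.85

A=(0,0), D=(11.00,0)
B = A + 1.00·(cos135°, sin135°) = (-0.7071, 0.7071)
|BD| = 11.7284
circle(B,8.00) ∩ circle(D,5.00): a=7.5268, h=2.7105
  candidates: C₊=(6.9695,2.9588) cross=31.789; C₋=(6.6426,-2.4522) cross=-31.789
  mode - wants cross < 0 → take C=(6.6426,-2.4522) (cross=-31.789)
ex = (C−B)/|BC| = (0.9187,-0.3949); ey = (0.3949,0.9187)
P = B + 1.72·ex + 1.98·ey = (1.6550,1.8469)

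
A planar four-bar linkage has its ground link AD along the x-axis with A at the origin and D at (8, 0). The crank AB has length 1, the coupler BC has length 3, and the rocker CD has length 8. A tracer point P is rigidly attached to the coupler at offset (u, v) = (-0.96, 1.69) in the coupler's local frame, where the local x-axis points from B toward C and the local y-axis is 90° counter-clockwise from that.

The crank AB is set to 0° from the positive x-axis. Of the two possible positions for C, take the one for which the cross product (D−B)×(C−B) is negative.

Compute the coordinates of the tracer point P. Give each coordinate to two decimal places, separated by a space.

A=(0,0), D=(8.00,0)
B = A + 1.00·(cos0°, sin0°) = (1.0000, 0.0000)
|BD| = 7.0000
circle(B,3.00) ∩ circle(D,8.00): a=-0.4286, h=2.9692
  candidates: C₊=(0.5714,2.9692) cross=20.785; C₋=(0.5714,-2.9692) cross=-20.785
  mode - wants cross < 0 → take C=(0.5714,-2.9692) (cross=-20.785)
ex = (C−B)/|BC| = (-0.1429,-0.9897); ey = (0.9897,-0.1429)
P = B + -0.96·ex + 1.69·ey = (2.8098,0.7087)

2.81 0.71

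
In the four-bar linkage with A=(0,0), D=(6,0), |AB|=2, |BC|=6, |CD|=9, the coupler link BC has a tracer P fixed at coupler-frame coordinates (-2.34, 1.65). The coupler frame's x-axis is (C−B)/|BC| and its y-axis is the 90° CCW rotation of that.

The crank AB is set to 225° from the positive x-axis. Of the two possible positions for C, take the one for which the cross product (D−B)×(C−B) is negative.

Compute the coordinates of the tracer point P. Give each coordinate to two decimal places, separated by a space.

-0.59 1.33

A=(0,0), D=(6.00,0)
B = A + 2.00·(cos225°, sin225°) = (-1.4142, -1.4142)
|BD| = 7.5479
circle(B,6.00) ∩ circle(D,9.00): a=0.7930, h=5.9474
  candidates: C₊=(-1.7496,4.5764) cross=44.890; C₋=(0.4790,-7.1077) cross=-44.890
  mode - wants cross < 0 → take C=(0.4790,-7.1077) (cross=-44.890)
ex = (C−B)/|BC| = (0.3155,-0.9489); ey = (0.9489,0.3155)
P = B + -2.34·ex + 1.65·ey = (-0.5869,1.3269)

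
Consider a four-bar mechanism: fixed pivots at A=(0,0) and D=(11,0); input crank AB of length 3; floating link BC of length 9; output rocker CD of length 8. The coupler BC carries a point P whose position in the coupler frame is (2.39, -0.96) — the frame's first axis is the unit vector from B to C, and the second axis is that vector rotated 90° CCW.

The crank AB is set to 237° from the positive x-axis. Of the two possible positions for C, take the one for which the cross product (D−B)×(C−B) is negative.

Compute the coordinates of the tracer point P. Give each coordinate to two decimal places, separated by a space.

0.07 -4.45

A=(0,0), D=(11.00,0)
B = A + 3.00·(cos237°, sin237°) = (-1.6339, -2.5160)
|BD| = 12.8820
circle(B,9.00) ∩ circle(D,8.00): a=7.1008, h=5.5297
  candidates: C₊=(4.2501,4.2941) cross=71.234; C₋=(6.4102,-6.5524) cross=-71.234
  mode - wants cross < 0 → take C=(6.4102,-6.5524) (cross=-71.234)
ex = (C−B)/|BC| = (0.8938,-0.4485); ey = (0.4485,0.8938)
P = B + 2.39·ex + -0.96·ey = (0.0717,-4.4459)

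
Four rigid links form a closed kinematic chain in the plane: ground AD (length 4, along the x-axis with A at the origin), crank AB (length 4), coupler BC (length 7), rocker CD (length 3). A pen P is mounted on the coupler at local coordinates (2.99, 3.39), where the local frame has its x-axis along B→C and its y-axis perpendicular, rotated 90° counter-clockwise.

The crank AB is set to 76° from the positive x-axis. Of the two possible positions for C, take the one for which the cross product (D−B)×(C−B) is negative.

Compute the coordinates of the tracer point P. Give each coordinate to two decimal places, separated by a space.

A=(0,0), D=(4.00,0)
B = A + 4.00·(cos76°, sin76°) = (0.9677, 3.8812)
|BD| = 4.9253
circle(B,7.00) ∩ circle(D,3.00): a=6.5233, h=2.5390
  candidates: C₊=(6.9846,0.3039) cross=12.505; C₋=(2.9831,-2.8224) cross=-12.505
  mode - wants cross < 0 → take C=(2.9831,-2.8224) (cross=-12.505)
ex = (C−B)/|BC| = (0.2879,-0.9577); ey = (0.9577,0.2879)
P = B + 2.99·ex + 3.39·ey = (5.0750,1.9938)

5.08 1.99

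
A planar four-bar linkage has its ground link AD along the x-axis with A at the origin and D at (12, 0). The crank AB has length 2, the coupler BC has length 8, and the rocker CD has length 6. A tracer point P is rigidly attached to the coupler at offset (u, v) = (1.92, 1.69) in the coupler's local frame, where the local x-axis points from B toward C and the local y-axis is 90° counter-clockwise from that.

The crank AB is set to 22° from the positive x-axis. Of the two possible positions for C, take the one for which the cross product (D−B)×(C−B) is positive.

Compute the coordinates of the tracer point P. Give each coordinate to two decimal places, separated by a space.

2.59 3.20

A=(0,0), D=(12.00,0)
B = A + 2.00·(cos22°, sin22°) = (1.8544, 0.7492)
|BD| = 10.1733
circle(B,8.00) ∩ circle(D,6.00): a=6.4628, h=4.7151
  candidates: C₊=(8.6469,4.9756) cross=47.968; C₋=(7.9524,-4.4291) cross=-47.968
  mode + wants cross > 0 → take C=(8.6469,4.9756) (cross=47.968)
ex = (C−B)/|BC| = (0.8491,0.5283); ey = (-0.5283,0.8491)
P = B + 1.92·ex + 1.69·ey = (2.5917,3.1985)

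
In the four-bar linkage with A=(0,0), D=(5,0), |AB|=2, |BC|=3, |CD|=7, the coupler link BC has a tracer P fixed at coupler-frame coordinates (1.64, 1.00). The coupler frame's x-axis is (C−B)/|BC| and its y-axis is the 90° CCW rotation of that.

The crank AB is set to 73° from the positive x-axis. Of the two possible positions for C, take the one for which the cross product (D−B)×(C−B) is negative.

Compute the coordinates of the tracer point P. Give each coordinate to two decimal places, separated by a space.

-0.31 0.21

A=(0,0), D=(5.00,0)
B = A + 2.00·(cos73°, sin73°) = (0.5847, 1.9126)
|BD| = 4.8117
circle(B,3.00) ∩ circle(D,7.00): a=-1.7507, h=2.4362
  candidates: C₊=(-0.0533,4.8440) cross=11.722; C₋=(-1.9901,0.3730) cross=-11.722
  mode - wants cross < 0 → take C=(-1.9901,0.3730) (cross=-11.722)
ex = (C−B)/|BC| = (-0.8583,-0.5132); ey = (0.5132,-0.8583)
P = B + 1.64·ex + 1.00·ey = (-0.3096,0.2127)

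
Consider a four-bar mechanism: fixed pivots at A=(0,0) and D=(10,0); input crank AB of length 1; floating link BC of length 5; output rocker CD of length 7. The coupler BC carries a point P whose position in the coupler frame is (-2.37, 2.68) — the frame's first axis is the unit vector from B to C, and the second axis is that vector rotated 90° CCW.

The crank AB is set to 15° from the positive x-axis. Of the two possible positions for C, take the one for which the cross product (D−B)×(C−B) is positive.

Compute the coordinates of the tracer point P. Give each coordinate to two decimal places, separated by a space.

A=(0,0), D=(10.00,0)
B = A + 1.00·(cos15°, sin15°) = (0.9659, 0.2588)
|BD| = 9.0378
circle(B,5.00) ∩ circle(D,7.00): a=3.1911, h=3.8492
  candidates: C₊=(4.2660,4.0151) cross=34.789; C₋=(4.0455,-3.6802) cross=-34.789
  mode + wants cross > 0 → take C=(4.2660,4.0151) (cross=34.789)
ex = (C−B)/|BC| = (0.6600,0.7513); ey = (-0.7513,0.6600)
P = B + -2.37·ex + 2.68·ey = (-2.6117,0.2472)

-2.61 0.25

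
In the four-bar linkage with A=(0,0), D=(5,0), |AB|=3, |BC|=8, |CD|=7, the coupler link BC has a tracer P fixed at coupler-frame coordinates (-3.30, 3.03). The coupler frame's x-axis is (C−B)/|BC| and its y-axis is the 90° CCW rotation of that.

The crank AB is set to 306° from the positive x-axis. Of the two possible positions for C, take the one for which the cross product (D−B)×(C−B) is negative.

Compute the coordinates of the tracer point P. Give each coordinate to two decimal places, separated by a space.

-0.01 1.69

A=(0,0), D=(5.00,0)
B = A + 3.00·(cos306°, sin306°) = (1.7634, -2.4271)
|BD| = 4.0455
circle(B,8.00) ∩ circle(D,7.00): a=3.8767, h=6.9980
  candidates: C₊=(0.6666,5.4974) cross=28.311; C₋=(9.0632,-5.7000) cross=-28.311
  mode - wants cross < 0 → take C=(9.0632,-5.7000) (cross=-28.311)
ex = (C−B)/|BC| = (0.9125,-0.4091); ey = (0.4091,0.9125)
P = B + -3.30·ex + 3.03·ey = (-0.0082,1.6879)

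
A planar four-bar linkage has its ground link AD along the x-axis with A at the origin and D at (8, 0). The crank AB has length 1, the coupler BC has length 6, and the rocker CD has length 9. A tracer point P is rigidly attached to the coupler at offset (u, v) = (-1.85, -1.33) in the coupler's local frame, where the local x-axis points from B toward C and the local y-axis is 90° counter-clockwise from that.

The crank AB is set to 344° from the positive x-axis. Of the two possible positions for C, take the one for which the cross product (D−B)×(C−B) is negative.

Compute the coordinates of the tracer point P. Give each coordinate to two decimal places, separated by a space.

A=(0,0), D=(8.00,0)
B = A + 1.00·(cos344°, sin344°) = (0.9613, -0.2756)
|BD| = 7.0441
circle(B,6.00) ∩ circle(D,9.00): a=0.3279, h=5.9910
  candidates: C₊=(1.0545,5.7236) cross=42.202; C₋=(1.5234,-6.2492) cross=-42.202
  mode - wants cross < 0 → take C=(1.5234,-6.2492) (cross=-42.202)
ex = (C−B)/|BC| = (0.0937,-0.9956); ey = (0.9956,0.0937)
P = B + -1.85·ex + -1.33·ey = (-0.5362,1.4416)

-0.54 1.44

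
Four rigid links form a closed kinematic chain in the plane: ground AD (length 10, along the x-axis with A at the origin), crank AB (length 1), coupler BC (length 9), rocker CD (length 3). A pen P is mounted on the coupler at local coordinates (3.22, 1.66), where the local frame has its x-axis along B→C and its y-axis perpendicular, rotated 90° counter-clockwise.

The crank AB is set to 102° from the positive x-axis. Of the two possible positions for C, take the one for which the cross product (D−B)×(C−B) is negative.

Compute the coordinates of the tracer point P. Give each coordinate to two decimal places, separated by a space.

3.40 1.32

A=(0,0), D=(10.00,0)
B = A + 1.00·(cos102°, sin102°) = (-0.2079, 0.9781)
|BD| = 10.2547
circle(B,9.00) ∩ circle(D,3.00): a=8.6379, h=2.5271
  candidates: C₊=(8.6317,2.6698) cross=25.914; C₋=(8.1496,-2.3613) cross=-25.914
  mode - wants cross < 0 → take C=(8.1496,-2.3613) (cross=-25.914)
ex = (C−B)/|BC| = (0.9286,-0.3711); ey = (0.3711,0.9286)
P = B + 3.22·ex + 1.66·ey = (3.3982,1.3248)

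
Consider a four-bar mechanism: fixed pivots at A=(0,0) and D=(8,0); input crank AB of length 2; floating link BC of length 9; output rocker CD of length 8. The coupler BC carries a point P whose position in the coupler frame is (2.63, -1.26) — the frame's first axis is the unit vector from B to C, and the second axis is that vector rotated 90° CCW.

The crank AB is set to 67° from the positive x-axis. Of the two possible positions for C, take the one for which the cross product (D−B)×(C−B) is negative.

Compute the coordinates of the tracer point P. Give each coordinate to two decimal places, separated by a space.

A=(0,0), D=(8.00,0)
B = A + 2.00·(cos67°, sin67°) = (0.7815, 1.8410)
|BD| = 7.4496
circle(B,9.00) ∩ circle(D,8.00): a=4.8658, h=7.5713
  candidates: C₊=(7.3674,7.9750) cross=56.403; C₋=(3.6253,-6.6979) cross=-56.403
  mode - wants cross < 0 → take C=(3.6253,-6.6979) (cross=-56.403)
ex = (C−B)/|BC| = (0.3160,-0.9488); ey = (0.9488,0.3160)
P = B + 2.63·ex + -1.26·ey = (0.4170,-1.0524)

0.42 -1.05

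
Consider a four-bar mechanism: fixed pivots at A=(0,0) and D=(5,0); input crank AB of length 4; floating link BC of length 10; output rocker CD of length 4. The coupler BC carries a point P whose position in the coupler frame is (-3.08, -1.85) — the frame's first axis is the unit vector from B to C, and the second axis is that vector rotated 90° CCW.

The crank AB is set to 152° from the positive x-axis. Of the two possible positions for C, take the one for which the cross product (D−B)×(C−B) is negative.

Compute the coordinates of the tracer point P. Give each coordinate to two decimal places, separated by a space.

-7.11 2.18

A=(0,0), D=(5.00,0)
B = A + 4.00·(cos152°, sin152°) = (-3.5318, 1.8779)
|BD| = 8.7360
circle(B,10.00) ∩ circle(D,4.00): a=9.1757, h=3.9758
  candidates: C₊=(6.2840,3.7883) cross=34.732; C₋=(4.5748,-3.9773) cross=-34.732
  mode - wants cross < 0 → take C=(4.5748,-3.9773) (cross=-34.732)
ex = (C−B)/|BC| = (0.8107,-0.5855); ey = (0.5855,0.8107)
P = B + -3.08·ex + -1.85·ey = (-7.1118,2.1816)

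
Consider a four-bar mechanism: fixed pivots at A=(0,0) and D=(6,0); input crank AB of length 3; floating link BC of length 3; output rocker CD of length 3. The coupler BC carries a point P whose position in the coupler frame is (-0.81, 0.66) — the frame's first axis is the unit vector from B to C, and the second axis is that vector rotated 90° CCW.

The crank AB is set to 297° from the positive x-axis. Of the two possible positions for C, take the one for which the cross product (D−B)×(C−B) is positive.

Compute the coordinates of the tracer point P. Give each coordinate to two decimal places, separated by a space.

0.37 -2.99

A=(0,0), D=(6.00,0)
B = A + 3.00·(cos297°, sin297°) = (1.3620, -2.6730)
|BD| = 5.3532
circle(B,3.00) ∩ circle(D,3.00): a=2.6766, h=1.3550
  candidates: C₊=(3.0044,-0.1626) cross=7.253; C₋=(4.3576,-2.5105) cross=-7.253
  mode + wants cross > 0 → take C=(3.0044,-0.1626) (cross=7.253)
ex = (C−B)/|BC| = (0.5475,0.8368); ey = (-0.8368,0.5475)
P = B + -0.81·ex + 0.66·ey = (0.3662,-2.9895)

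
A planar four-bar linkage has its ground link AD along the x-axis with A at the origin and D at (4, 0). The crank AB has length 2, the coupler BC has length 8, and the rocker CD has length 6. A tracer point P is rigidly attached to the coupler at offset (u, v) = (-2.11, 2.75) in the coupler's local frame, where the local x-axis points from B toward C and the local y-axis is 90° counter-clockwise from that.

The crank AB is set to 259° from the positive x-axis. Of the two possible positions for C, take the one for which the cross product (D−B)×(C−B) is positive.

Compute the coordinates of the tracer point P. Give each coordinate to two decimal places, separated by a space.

-3.64 -3.15

A=(0,0), D=(4.00,0)
B = A + 2.00·(cos259°, sin259°) = (-0.3816, -1.9633)
|BD| = 4.8013
circle(B,8.00) ∩ circle(D,6.00): a=5.3165, h=5.9778
  candidates: C₊=(2.0258,5.6659) cross=28.702; C₋=(6.9145,-5.2446) cross=-28.702
  mode + wants cross > 0 → take C=(2.0258,5.6659) (cross=28.702)
ex = (C−B)/|BC| = (0.3009,0.9536); ey = (-0.9536,0.3009)
P = B + -2.11·ex + 2.75·ey = (-3.6391,-3.1479)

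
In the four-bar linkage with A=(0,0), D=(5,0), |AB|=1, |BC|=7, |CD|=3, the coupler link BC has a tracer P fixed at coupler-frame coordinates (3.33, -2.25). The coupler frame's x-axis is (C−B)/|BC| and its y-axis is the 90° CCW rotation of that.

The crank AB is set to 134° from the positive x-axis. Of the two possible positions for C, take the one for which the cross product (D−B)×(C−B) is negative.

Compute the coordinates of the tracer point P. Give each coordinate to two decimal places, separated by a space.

A=(0,0), D=(5.00,0)
B = A + 1.00·(cos134°, sin134°) = (-0.6947, 0.7193)
|BD| = 5.7399
circle(B,7.00) ∩ circle(D,3.00): a=6.3543, h=2.9364
  candidates: C₊=(5.9776,2.8363) cross=16.855; C₋=(5.2416,-2.9903) cross=-16.855
  mode - wants cross < 0 → take C=(5.2416,-2.9903) (cross=-16.855)
ex = (C−B)/|BC| = (0.8480,-0.5299); ey = (0.5299,0.8480)
P = B + 3.33·ex + -2.25·ey = (0.9369,-2.9534)

0.94 -2.95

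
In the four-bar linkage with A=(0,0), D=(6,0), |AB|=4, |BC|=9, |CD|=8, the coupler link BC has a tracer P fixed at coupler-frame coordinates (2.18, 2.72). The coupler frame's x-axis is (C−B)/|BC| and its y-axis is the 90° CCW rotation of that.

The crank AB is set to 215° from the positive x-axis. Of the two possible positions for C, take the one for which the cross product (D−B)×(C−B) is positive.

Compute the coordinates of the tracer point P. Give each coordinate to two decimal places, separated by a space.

A=(0,0), D=(6.00,0)
B = A + 4.00·(cos215°, sin215°) = (-3.2766, -2.2943)
|BD| = 9.5561
circle(B,9.00) ∩ circle(D,8.00): a=5.6675, h=6.9914
  candidates: C₊=(0.5466,5.8533) cross=66.810; C₋=(3.9037,-7.7205) cross=-66.810
  mode + wants cross > 0 → take C=(0.5466,5.8533) (cross=66.810)
ex = (C−B)/|BC| = (0.4248,0.9053); ey = (-0.9053,0.4248)
P = B + 2.18·ex + 2.72·ey = (-4.8129,0.8347)

-4.81 0.83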